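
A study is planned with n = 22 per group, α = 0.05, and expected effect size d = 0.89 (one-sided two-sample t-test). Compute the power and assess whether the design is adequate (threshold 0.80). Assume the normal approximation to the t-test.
Power ≈ 0.90; the study is adequately powered (power ≥ 0.80)

Power calculation (two-sample t-test, normal approximation):
z_β = d · √(n/2) - z_α
z_β = 0.89 · √(22/2) - 1.645
z_β = 0.89 · 3.317 - 1.645
z_β = 1.307

Power = Φ(z_β) = Φ(1.307) ≈ 0.904

Effect size d = 0.89 is large by Cohen's convention (0.2/0.5/0.8).

Threshold: power ≥ 0.80 is conventionally adequate.
Power ≈ 0.90 → the study is adequately powered (power ≥ 0.80).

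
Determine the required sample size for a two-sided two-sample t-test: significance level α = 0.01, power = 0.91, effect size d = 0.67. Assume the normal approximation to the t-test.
n = 69 per group

Sample size formula (two-sample t-test, normal approximation):
n = 2 · ((z_{α/2} + z_β) / d)²

z_{α/2} = 2.576 (for α = 0.01, two-sided)
z_β = 1.341 (for power = 0.91)
d = 0.67

n = 2 · ((2.576 + 1.341) / 0.67)²
n = 2 · (5.846)²
n ≈ 68.35
Round up to the next whole number: n = 69 per group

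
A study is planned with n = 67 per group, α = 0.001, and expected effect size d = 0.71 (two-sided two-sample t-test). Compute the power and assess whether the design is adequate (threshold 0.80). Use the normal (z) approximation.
Power ≈ 0.79; the study is underpowered (power < 0.80)

Power calculation (two-sample t-test, normal approximation):
z_β = d · √(n/2) - z_{α/2}
z_β = 0.71 · √(67/2) - 3.291
z_β = 0.71 · 5.788 - 3.291
z_β = 0.819

Power = Φ(z_β) = Φ(0.819) ≈ 0.794

Effect size d = 0.71 is medium by Cohen's convention (0.2/0.5/0.8).

Threshold: power ≥ 0.80 is conventionally adequate.
Power ≈ 0.79 → the study is underpowered (power < 0.80).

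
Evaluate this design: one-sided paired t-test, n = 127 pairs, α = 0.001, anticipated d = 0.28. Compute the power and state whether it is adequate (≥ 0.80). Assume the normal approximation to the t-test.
Power ≈ 0.53; the study is underpowered (power < 0.80)

Power calculation (paired t-test, normal approximation):
z_β = d · √n - z_α
z_β = 0.28 · √127 - 3.090
z_β = 0.28 · 11.269 - 3.090
z_β = 0.065

Power = Φ(z_β) = Φ(0.065) ≈ 0.526

Effect size d = 0.28 is small by Cohen's convention (0.2/0.5/0.8).

Threshold: power ≥ 0.80 is conventionally adequate.
Power ≈ 0.53 → the study is underpowered (power < 0.80).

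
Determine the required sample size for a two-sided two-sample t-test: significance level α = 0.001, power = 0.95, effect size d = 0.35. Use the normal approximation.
n = 398 per group

Sample size formula (two-sample t-test, normal approximation):
n = 2 · ((z_{α/2} + z_β) / d)²

z_{α/2} = 3.291 (for α = 0.001, two-sided)
z_β = 1.645 (for power = 0.95)
d = 0.35

n = 2 · ((3.291 + 1.645) / 0.35)²
n = 2 · (14.103)²
n ≈ 397.79
Round up to the next whole number: n = 398 per group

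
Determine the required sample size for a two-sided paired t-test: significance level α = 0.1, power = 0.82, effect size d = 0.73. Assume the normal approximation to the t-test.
n = 13 pairs

Sample size formula (paired t-test, normal approximation):
n = ((z_{α/2} + z_β) / d)²

z_{α/2} = 1.645 (for α = 0.1, two-sided)
z_β = 0.915 (for power = 0.82)
d = 0.73

n = ((1.645 + 0.915) / 0.73)²
n = (3.507)²
n ≈ 12.30
Round up to the next whole number: n = 13 pairs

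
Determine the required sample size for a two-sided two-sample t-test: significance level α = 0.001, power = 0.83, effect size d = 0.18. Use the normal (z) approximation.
n = 1113 per group

Sample size formula (two-sample t-test, normal approximation):
n = 2 · ((z_{α/2} + z_β) / d)²

z_{α/2} = 3.291 (for α = 0.001, two-sided)
z_β = 0.954 (for power = 0.83)
d = 0.18

n = 2 · ((3.291 + 0.954) / 0.18)²
n = 2 · (23.583)²
n ≈ 1112.32
Round up to the next whole number: n = 1113 per group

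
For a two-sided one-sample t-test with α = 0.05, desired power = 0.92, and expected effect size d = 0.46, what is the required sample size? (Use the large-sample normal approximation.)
n = 54

Sample size formula (one-sample t-test, normal approximation):
n = ((z_{α/2} + z_β) / d)²

z_{α/2} = 1.960 (for α = 0.05, two-sided)
z_β = 1.405 (for power = 0.92)
d = 0.46

n = ((1.960 + 1.405) / 0.46)²
n = (7.315)²
n ≈ 53.51
Round up to the next whole number: n = 54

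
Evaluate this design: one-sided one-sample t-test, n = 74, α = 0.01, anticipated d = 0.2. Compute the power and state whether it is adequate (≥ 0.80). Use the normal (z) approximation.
Power ≈ 0.27; the study is underpowered (power < 0.80)

Power calculation (one-sample t-test, normal approximation):
z_β = d · √n - z_α
z_β = 0.2 · √74 - 2.326
z_β = 0.2 · 8.602 - 2.326
z_β = -0.606

Power = Φ(z_β) = Φ(-0.606) ≈ 0.272

Effect size d = 0.2 is small by Cohen's convention (0.2/0.5/0.8).

Threshold: power ≥ 0.80 is conventionally adequate.
Power ≈ 0.27 → the study is underpowered (power < 0.80).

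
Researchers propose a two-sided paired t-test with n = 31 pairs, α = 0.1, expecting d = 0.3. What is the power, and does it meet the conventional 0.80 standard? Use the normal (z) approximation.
Power ≈ 0.51; the study is underpowered (power < 0.80)

Power calculation (paired t-test, normal approximation):
z_β = d · √n - z_{α/2}
z_β = 0.3 · √31 - 1.645
z_β = 0.3 · 5.568 - 1.645
z_β = 0.025

Power = Φ(z_β) = Φ(0.025) ≈ 0.510

Effect size d = 0.3 is small by Cohen's convention (0.2/0.5/0.8).

Threshold: power ≥ 0.80 is conventionally adequate.
Power ≈ 0.51 → the study is underpowered (power < 0.80).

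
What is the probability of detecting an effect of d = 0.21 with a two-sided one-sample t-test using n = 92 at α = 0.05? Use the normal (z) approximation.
Power ≈ 0.52

Power calculation (one-sample t-test, normal approximation):
z_β = d · √n - z_{α/2}
z_β = 0.21 · √92 - 1.960
z_β = 0.21 · 9.592 - 1.960
z_β = 0.054

Power = Φ(z_β) = Φ(0.054) ≈ 0.522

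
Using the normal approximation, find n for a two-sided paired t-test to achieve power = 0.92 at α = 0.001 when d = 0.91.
n = 27 pairs

Sample size formula (paired t-test, normal approximation):
n = ((z_{α/2} + z_β) / d)²

z_{α/2} = 3.291 (for α = 0.001, two-sided)
z_β = 1.405 (for power = 0.92)
d = 0.91

n = ((3.291 + 1.405) / 0.91)²
n = (5.160)²
n ≈ 26.63
Round up to the next whole number: n = 27 pairs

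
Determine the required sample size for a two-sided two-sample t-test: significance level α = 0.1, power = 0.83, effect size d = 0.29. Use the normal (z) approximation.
n = 161 per group

Sample size formula (two-sample t-test, normal approximation):
n = 2 · ((z_{α/2} + z_β) / d)²

z_{α/2} = 1.645 (for α = 0.1, two-sided)
z_β = 0.954 (for power = 0.83)
d = 0.29

n = 2 · ((1.645 + 0.954) / 0.29)²
n = 2 · (8.962)²
n ≈ 160.63
Round up to the next whole number: n = 161 per group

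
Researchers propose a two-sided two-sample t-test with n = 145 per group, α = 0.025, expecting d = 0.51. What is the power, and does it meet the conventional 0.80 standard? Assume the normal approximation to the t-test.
Power ≈ 0.98; the study is adequately powered (power ≥ 0.80)

Power calculation (two-sample t-test, normal approximation):
z_β = d · √(n/2) - z_{α/2}
z_β = 0.51 · √(145/2) - 2.241
z_β = 0.51 · 8.515 - 2.241
z_β = 2.101

Power = Φ(z_β) = Φ(2.101) ≈ 0.982

Effect size d = 0.51 is medium by Cohen's convention (0.2/0.5/0.8).

Threshold: power ≥ 0.80 is conventionally adequate.
Power ≈ 0.98 → the study is adequately powered (power ≥ 0.80).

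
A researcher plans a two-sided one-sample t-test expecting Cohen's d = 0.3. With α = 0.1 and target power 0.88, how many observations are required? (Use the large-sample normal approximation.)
n = 89

Sample size formula (one-sample t-test, normal approximation):
n = ((z_{α/2} + z_β) / d)²

z_{α/2} = 1.645 (for α = 0.1, two-sided)
z_β = 1.175 (for power = 0.88)
d = 0.3

n = ((1.645 + 1.175) / 0.3)²
n = (9.400)²
n ≈ 88.36
Round up to the next whole number: n = 89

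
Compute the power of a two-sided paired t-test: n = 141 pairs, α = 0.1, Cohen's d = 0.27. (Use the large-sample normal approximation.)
Power ≈ 0.94

Power calculation (paired t-test, normal approximation):
z_β = d · √n - z_{α/2}
z_β = 0.27 · √141 - 1.645
z_β = 0.27 · 11.874 - 1.645
z_β = 1.561

Power = Φ(z_β) = Φ(1.561) ≈ 0.941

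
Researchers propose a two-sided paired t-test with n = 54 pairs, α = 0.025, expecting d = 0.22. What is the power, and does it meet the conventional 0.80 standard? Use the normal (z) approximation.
Power ≈ 0.27; the study is underpowered (power < 0.80)

Power calculation (paired t-test, normal approximation):
z_β = d · √n - z_{α/2}
z_β = 0.22 · √54 - 2.241
z_β = 0.22 · 7.348 - 2.241
z_β = -0.625

Power = Φ(z_β) = Φ(-0.625) ≈ 0.266

Effect size d = 0.22 is small by Cohen's convention (0.2/0.5/0.8).

Threshold: power ≥ 0.80 is conventionally adequate.
Power ≈ 0.27 → the study is underpowered (power < 0.80).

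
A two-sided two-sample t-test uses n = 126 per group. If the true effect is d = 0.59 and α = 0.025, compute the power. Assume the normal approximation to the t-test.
Power ≈ 0.99

Power calculation (two-sample t-test, normal approximation):
z_β = d · √(n/2) - z_{α/2}
z_β = 0.59 · √(126/2) - 2.241
z_β = 0.59 · 7.937 - 2.241
z_β = 2.442

Power = Φ(z_β) = Φ(2.442) ≈ 0.993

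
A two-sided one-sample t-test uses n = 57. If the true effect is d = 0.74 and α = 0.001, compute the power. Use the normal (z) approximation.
Power ≈ 0.99

Power calculation (one-sample t-test, normal approximation):
z_β = d · √n - z_{α/2}
z_β = 0.74 · √57 - 3.291
z_β = 0.74 · 7.550 - 3.291
z_β = 2.296

Power = Φ(z_β) = Φ(2.296) ≈ 0.989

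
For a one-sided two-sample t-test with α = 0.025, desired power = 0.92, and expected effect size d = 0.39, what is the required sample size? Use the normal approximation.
n = 149 per group

Sample size formula (two-sample t-test, normal approximation):
n = 2 · ((z_α + z_β) / d)²

z_α = 1.960 (for α = 0.025, one-sided)
z_β = 1.405 (for power = 0.92)
d = 0.39

n = 2 · ((1.960 + 1.405) / 0.39)²
n = 2 · (8.628)²
n ≈ 148.88
Round up to the next whole number: n = 149 per group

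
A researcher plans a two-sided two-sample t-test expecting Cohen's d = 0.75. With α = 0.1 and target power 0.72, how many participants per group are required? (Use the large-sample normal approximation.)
n = 18 per group

Sample size formula (two-sample t-test, normal approximation):
n = 2 · ((z_{α/2} + z_β) / d)²

z_{α/2} = 1.645 (for α = 0.1, two-sided)
z_β = 0.583 (for power = 0.72)
d = 0.75

n = 2 · ((1.645 + 0.583) / 0.75)²
n = 2 · (2.971)²
n ≈ 17.65
Round up to the next whole number: n = 18 per group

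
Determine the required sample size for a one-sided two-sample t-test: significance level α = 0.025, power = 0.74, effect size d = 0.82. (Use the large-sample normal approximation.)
n = 21 per group

Sample size formula (two-sample t-test, normal approximation):
n = 2 · ((z_α + z_β) / d)²

z_α = 1.960 (for α = 0.025, one-sided)
z_β = 0.643 (for power = 0.74)
d = 0.82

n = 2 · ((1.960 + 0.643) / 0.82)²
n = 2 · (3.174)²
n ≈ 20.15
Round up to the next whole number: n = 21 per group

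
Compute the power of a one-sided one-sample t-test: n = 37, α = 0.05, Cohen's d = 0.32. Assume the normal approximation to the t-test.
Power ≈ 0.62

Power calculation (one-sample t-test, normal approximation):
z_β = d · √n - z_α
z_β = 0.32 · √37 - 1.645
z_β = 0.32 · 6.083 - 1.645
z_β = 0.302

Power = Φ(z_β) = Φ(0.302) ≈ 0.619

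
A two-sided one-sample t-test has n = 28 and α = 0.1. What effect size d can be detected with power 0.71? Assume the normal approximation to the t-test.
d ≈ 0.42

Minimum detectable effect (one-sample t-test, normal approximation):
d = (z_{α/2} + z_β) / √n
d = (1.645 + 0.553) / √28
d = 2.198 / 5.292
d ≈ 0.42

By Cohen's convention (0.2 small / 0.5 medium / 0.8 large): small effect.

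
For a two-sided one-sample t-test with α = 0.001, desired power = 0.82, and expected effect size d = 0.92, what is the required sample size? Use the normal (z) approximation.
n = 21

Sample size formula (one-sample t-test, normal approximation):
n = ((z_{α/2} + z_β) / d)²

z_{α/2} = 3.291 (for α = 0.001, two-sided)
z_β = 0.915 (for power = 0.82)
d = 0.92

n = ((3.291 + 0.915) / 0.92)²
n = (4.572)²
n ≈ 20.90
Round up to the next whole number: n = 21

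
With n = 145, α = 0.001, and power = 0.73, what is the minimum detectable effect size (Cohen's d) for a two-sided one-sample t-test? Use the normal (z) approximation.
d ≈ 0.32

Minimum detectable effect (one-sample t-test, normal approximation):
d = (z_{α/2} + z_β) / √n
d = (3.291 + 0.613) / √145
d = 3.903 / 12.042
d ≈ 0.32

By Cohen's convention (0.2 small / 0.5 medium / 0.8 large): small effect.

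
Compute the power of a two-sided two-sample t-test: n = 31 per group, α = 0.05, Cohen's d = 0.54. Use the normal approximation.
Power ≈ 0.57

Power calculation (two-sample t-test, normal approximation):
z_β = d · √(n/2) - z_{α/2}
z_β = 0.54 · √(31/2) - 1.960
z_β = 0.54 · 3.937 - 1.960
z_β = 0.166

Power = Φ(z_β) = Φ(0.166) ≈ 0.566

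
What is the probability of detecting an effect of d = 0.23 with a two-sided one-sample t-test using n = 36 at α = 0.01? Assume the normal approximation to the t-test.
Power ≈ 0.12

Power calculation (one-sample t-test, normal approximation):
z_β = d · √n - z_{α/2}
z_β = 0.23 · √36 - 2.576
z_β = 0.23 · 6.000 - 2.576
z_β = -1.196

Power = Φ(z_β) = Φ(-1.196) ≈ 0.116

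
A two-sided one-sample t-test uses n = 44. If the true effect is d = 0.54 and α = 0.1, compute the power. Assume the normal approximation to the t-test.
Power ≈ 0.97

Power calculation (one-sample t-test, normal approximation):
z_β = d · √n - z_{α/2}
z_β = 0.54 · √44 - 1.645
z_β = 0.54 · 6.633 - 1.645
z_β = 1.937

Power = Φ(z_β) = Φ(1.937) ≈ 0.974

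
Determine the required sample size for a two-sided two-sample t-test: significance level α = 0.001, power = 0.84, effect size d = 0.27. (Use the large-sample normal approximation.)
n = 504 per group

Sample size formula (two-sample t-test, normal approximation):
n = 2 · ((z_{α/2} + z_β) / d)²

z_{α/2} = 3.291 (for α = 0.001, two-sided)
z_β = 0.994 (for power = 0.84)
d = 0.27

n = 2 · ((3.291 + 0.994) / 0.27)²
n = 2 · (15.870)²
n ≈ 503.71
Round up to the next whole number: n = 504 per group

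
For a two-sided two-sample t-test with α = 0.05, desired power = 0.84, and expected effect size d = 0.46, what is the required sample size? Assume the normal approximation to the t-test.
n = 83 per group

Sample size formula (two-sample t-test, normal approximation):
n = 2 · ((z_{α/2} + z_β) / d)²

z_{α/2} = 1.960 (for α = 0.05, two-sided)
z_β = 0.994 (for power = 0.84)
d = 0.46

n = 2 · ((1.960 + 0.994) / 0.46)²
n = 2 · (6.422)²
n ≈ 82.48
Round up to the next whole number: n = 83 per group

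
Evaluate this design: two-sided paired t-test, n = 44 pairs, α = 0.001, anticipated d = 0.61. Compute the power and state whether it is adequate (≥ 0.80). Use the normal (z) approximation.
Power ≈ 0.78; the study is underpowered (power < 0.80)

Power calculation (paired t-test, normal approximation):
z_β = d · √n - z_{α/2}
z_β = 0.61 · √44 - 3.291
z_β = 0.61 · 6.633 - 3.291
z_β = 0.756

Power = Φ(z_β) = Φ(0.756) ≈ 0.775

Effect size d = 0.61 is medium by Cohen's convention (0.2/0.5/0.8).

Threshold: power ≥ 0.80 is conventionally adequate.
Power ≈ 0.78 → the study is underpowered (power < 0.80).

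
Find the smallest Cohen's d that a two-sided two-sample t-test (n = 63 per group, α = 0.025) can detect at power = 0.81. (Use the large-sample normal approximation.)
d ≈ 0.56

Minimum detectable effect (two-sample t-test, normal approximation):
d = (z_{α/2} + z_β) / √(n/2)
d = (2.241 + 0.878) / √(63/2)
d = 3.119 / 5.612
d ≈ 0.56

By Cohen's convention (0.2 small / 0.5 medium / 0.8 large): medium effect.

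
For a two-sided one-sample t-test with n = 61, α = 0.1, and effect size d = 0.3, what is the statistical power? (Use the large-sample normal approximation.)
Power ≈ 0.76

Power calculation (one-sample t-test, normal approximation):
z_β = d · √n - z_{α/2}
z_β = 0.3 · √61 - 1.645
z_β = 0.3 · 7.810 - 1.645
z_β = 0.698

Power = Φ(z_β) = Φ(0.698) ≈ 0.757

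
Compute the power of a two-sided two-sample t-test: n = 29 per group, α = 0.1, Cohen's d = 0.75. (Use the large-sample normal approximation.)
Power ≈ 0.89

Power calculation (two-sample t-test, normal approximation):
z_β = d · √(n/2) - z_{α/2}
z_β = 0.75 · √(29/2) - 1.645
z_β = 0.75 · 3.808 - 1.645
z_β = 1.211

Power = Φ(z_β) = Φ(1.211) ≈ 0.887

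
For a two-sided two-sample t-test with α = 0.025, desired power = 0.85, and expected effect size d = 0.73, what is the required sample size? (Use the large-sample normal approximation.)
n = 41 per group

Sample size formula (two-sample t-test, normal approximation):
n = 2 · ((z_{α/2} + z_β) / d)²

z_{α/2} = 2.241 (for α = 0.025, two-sided)
z_β = 1.036 (for power = 0.85)
d = 0.73

n = 2 · ((2.241 + 1.036) / 0.73)²
n = 2 · (4.489)²
n ≈ 40.30
Round up to the next whole number: n = 41 per group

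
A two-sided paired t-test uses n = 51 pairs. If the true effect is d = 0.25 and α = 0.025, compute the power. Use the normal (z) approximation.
Power ≈ 0.32

Power calculation (paired t-test, normal approximation):
z_β = d · √n - z_{α/2}
z_β = 0.25 · √51 - 2.241
z_β = 0.25 · 7.141 - 2.241
z_β = -0.456

Power = Φ(z_β) = Φ(-0.456) ≈ 0.324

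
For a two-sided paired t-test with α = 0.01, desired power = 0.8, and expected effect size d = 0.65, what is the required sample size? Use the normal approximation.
n = 28 pairs

Sample size formula (paired t-test, normal approximation):
n = ((z_{α/2} + z_β) / d)²

z_{α/2} = 2.576 (for α = 0.01, two-sided)
z_β = 0.842 (for power = 0.8)
d = 0.65

n = ((2.576 + 0.842) / 0.65)²
n = (5.258)²
n ≈ 27.65
Round up to the next whole number: n = 28 pairs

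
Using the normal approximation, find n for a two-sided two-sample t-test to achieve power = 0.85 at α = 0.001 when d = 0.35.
n = 306 per group

Sample size formula (two-sample t-test, normal approximation):
n = 2 · ((z_{α/2} + z_β) / d)²

z_{α/2} = 3.291 (for α = 0.001, two-sided)
z_β = 1.036 (for power = 0.85)
d = 0.35

n = 2 · ((3.291 + 1.036) / 0.35)²
n = 2 · (12.363)²
n ≈ 305.69
Round up to the next whole number: n = 306 per group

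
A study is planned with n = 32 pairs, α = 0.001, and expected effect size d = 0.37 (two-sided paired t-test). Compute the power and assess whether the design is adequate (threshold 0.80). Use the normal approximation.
Power ≈ 0.12; the study is underpowered (power < 0.80)

Power calculation (paired t-test, normal approximation):
z_β = d · √n - z_{α/2}
z_β = 0.37 · √32 - 3.291
z_β = 0.37 · 5.657 - 3.291
z_β = -1.197

Power = Φ(z_β) = Φ(-1.197) ≈ 0.116

Effect size d = 0.37 is small by Cohen's convention (0.2/0.5/0.8).

Threshold: power ≥ 0.80 is conventionally adequate.
Power ≈ 0.12 → the study is underpowered (power < 0.80).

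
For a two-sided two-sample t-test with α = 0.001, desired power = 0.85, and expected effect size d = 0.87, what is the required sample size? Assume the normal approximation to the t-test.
n = 50 per group

Sample size formula (two-sample t-test, normal approximation):
n = 2 · ((z_{α/2} + z_β) / d)²

z_{α/2} = 3.291 (for α = 0.001, two-sided)
z_β = 1.036 (for power = 0.85)
d = 0.87

n = 2 · ((3.291 + 1.036) / 0.87)²
n = 2 · (4.974)²
n ≈ 49.48
Round up to the next whole number: n = 50 per group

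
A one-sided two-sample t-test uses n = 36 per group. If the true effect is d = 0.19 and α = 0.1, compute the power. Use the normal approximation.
Power ≈ 0.32

Power calculation (two-sample t-test, normal approximation):
z_β = d · √(n/2) - z_α
z_β = 0.19 · √(36/2) - 1.282
z_β = 0.19 · 4.243 - 1.282
z_β = -0.475

Power = Φ(z_β) = Φ(-0.475) ≈ 0.317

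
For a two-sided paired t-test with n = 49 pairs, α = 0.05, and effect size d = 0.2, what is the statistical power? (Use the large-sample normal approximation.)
Power ≈ 0.29

Power calculation (paired t-test, normal approximation):
z_β = d · √n - z_{α/2}
z_β = 0.2 · √49 - 1.960
z_β = 0.2 · 7.000 - 1.960
z_β = -0.560

Power = Φ(z_β) = Φ(-0.560) ≈ 0.288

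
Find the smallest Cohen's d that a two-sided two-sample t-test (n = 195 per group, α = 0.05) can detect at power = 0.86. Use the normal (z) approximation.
d ≈ 0.31

Minimum detectable effect (two-sample t-test, normal approximation):
d = (z_{α/2} + z_β) / √(n/2)
d = (1.960 + 1.080) / √(195/2)
d = 3.040 / 9.874
d ≈ 0.31

By Cohen's convention (0.2 small / 0.5 medium / 0.8 large): small effect.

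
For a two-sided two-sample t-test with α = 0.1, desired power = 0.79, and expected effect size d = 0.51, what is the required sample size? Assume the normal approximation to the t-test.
n = 47 per group

Sample size formula (two-sample t-test, normal approximation):
n = 2 · ((z_{α/2} + z_β) / d)²

z_{α/2} = 1.645 (for α = 0.1, two-sided)
z_β = 0.806 (for power = 0.79)
d = 0.51

n = 2 · ((1.645 + 0.806) / 0.51)²
n = 2 · (4.806)²
n ≈ 46.20
Round up to the next whole number: n = 47 per group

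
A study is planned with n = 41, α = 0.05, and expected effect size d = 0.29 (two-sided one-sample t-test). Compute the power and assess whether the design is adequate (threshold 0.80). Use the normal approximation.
Power ≈ 0.46; the study is underpowered (power < 0.80)

Power calculation (one-sample t-test, normal approximation):
z_β = d · √n - z_{α/2}
z_β = 0.29 · √41 - 1.960
z_β = 0.29 · 6.403 - 1.960
z_β = -0.103

Power = Φ(z_β) = Φ(-0.103) ≈ 0.459

Effect size d = 0.29 is small by Cohen's convention (0.2/0.5/0.8).

Threshold: power ≥ 0.80 is conventionally adequate.
Power ≈ 0.46 → the study is underpowered (power < 0.80).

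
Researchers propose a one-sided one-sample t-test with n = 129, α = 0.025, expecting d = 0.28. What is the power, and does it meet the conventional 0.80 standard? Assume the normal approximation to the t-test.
Power ≈ 0.89; the study is adequately powered (power ≥ 0.80)

Power calculation (one-sample t-test, normal approximation):
z_β = d · √n - z_α
z_β = 0.28 · √129 - 1.960
z_β = 0.28 · 11.358 - 1.960
z_β = 1.220

Power = Φ(z_β) = Φ(1.220) ≈ 0.889

Effect size d = 0.28 is small by Cohen's convention (0.2/0.5/0.8).

Threshold: power ≥ 0.80 is conventionally adequate.
Power ≈ 0.89 → the study is adequately powered (power ≥ 0.80).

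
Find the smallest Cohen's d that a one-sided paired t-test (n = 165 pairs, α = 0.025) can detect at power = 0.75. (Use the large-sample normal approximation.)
d ≈ 0.21

Minimum detectable effect (paired t-test, normal approximation):
d = (z_α + z_β) / √n
d = (1.960 + 0.674) / √165
d = 2.634 / 12.845
d ≈ 0.21

By Cohen's convention (0.2 small / 0.5 medium / 0.8 large): small effect.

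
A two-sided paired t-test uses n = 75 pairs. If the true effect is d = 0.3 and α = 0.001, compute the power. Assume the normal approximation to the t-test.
Power ≈ 0.24

Power calculation (paired t-test, normal approximation):
z_β = d · √n - z_{α/2}
z_β = 0.3 · √75 - 3.291
z_β = 0.3 · 8.660 - 3.291
z_β = -0.692

Power = Φ(z_β) = Φ(-0.692) ≈ 0.244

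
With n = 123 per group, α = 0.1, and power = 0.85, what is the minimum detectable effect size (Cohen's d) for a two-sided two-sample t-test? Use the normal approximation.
d ≈ 0.34

Minimum detectable effect (two-sample t-test, normal approximation):
d = (z_{α/2} + z_β) / √(n/2)
d = (1.645 + 1.036) / √(123/2)
d = 2.681 / 7.842
d ≈ 0.34

By Cohen's convention (0.2 small / 0.5 medium / 0.8 large): small effect.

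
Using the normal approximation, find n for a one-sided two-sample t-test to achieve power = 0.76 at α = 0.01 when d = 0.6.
n = 52 per group

Sample size formula (two-sample t-test, normal approximation):
n = 2 · ((z_α + z_β) / d)²

z_α = 2.326 (for α = 0.01, one-sided)
z_β = 0.706 (for power = 0.76)
d = 0.6

n = 2 · ((2.326 + 0.706) / 0.6)²
n = 2 · (5.053)²
n ≈ 51.07
Round up to the next whole number: n = 52 per group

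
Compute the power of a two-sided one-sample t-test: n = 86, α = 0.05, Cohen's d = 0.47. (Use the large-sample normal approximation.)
Power ≈ 0.99

Power calculation (one-sample t-test, normal approximation):
z_β = d · √n - z_{α/2}
z_β = 0.47 · √86 - 1.960
z_β = 0.47 · 9.274 - 1.960
z_β = 2.399

Power = Φ(z_β) = Φ(2.399) ≈ 0.992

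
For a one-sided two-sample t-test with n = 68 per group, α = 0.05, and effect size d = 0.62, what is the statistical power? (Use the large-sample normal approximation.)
Power ≈ 0.98

Power calculation (two-sample t-test, normal approximation):
z_β = d · √(n/2) - z_α
z_β = 0.62 · √(68/2) - 1.645
z_β = 0.62 · 5.831 - 1.645
z_β = 1.970

Power = Φ(z_β) = Φ(1.970) ≈ 0.976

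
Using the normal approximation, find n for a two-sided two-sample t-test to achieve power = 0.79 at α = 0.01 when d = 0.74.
n = 42 per group

Sample size formula (two-sample t-test, normal approximation):
n = 2 · ((z_{α/2} + z_β) / d)²

z_{α/2} = 2.576 (for α = 0.01, two-sided)
z_β = 0.806 (for power = 0.79)
d = 0.74

n = 2 · ((2.576 + 0.806) / 0.74)²
n = 2 · (4.570)²
n ≈ 41.77
Round up to the next whole number: n = 42 per group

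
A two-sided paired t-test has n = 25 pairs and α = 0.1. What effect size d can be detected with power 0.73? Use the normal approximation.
d ≈ 0.45

Minimum detectable effect (paired t-test, normal approximation):
d = (z_{α/2} + z_β) / √n
d = (1.645 + 0.613) / √25
d = 2.258 / 5.000
d ≈ 0.45

By Cohen's convention (0.2 small / 0.5 medium / 0.8 large): small effect.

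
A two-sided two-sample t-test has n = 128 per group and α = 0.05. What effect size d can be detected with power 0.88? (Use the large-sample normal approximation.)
d ≈ 0.39

Minimum detectable effect (two-sample t-test, normal approximation):
d = (z_{α/2} + z_β) / √(n/2)
d = (1.960 + 1.175) / √(128/2)
d = 3.135 / 8.000
d ≈ 0.39

By Cohen's convention (0.2 small / 0.5 medium / 0.8 large): small effect.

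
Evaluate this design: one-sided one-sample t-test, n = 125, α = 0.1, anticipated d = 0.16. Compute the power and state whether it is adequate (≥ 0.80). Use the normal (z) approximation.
Power ≈ 0.69; the study is underpowered (power < 0.80)

Power calculation (one-sample t-test, normal approximation):
z_β = d · √n - z_α
z_β = 0.16 · √125 - 1.282
z_β = 0.16 · 11.180 - 1.282
z_β = 0.507

Power = Φ(z_β) = Φ(0.507) ≈ 0.694

Effect size d = 0.16 is very small by Cohen's convention (0.2/0.5/0.8).

Threshold: power ≥ 0.80 is conventionally adequate.
Power ≈ 0.69 → the study is underpowered (power < 0.80).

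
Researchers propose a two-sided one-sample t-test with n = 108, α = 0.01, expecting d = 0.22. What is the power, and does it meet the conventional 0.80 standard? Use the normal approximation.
Power ≈ 0.39; the study is underpowered (power < 0.80)

Power calculation (one-sample t-test, normal approximation):
z_β = d · √n - z_{α/2}
z_β = 0.22 · √108 - 2.576
z_β = 0.22 · 10.392 - 2.576
z_β = -0.290

Power = Φ(z_β) = Φ(-0.290) ≈ 0.386

Effect size d = 0.22 is small by Cohen's convention (0.2/0.5/0.8).

Threshold: power ≥ 0.80 is conventionally adequate.
Power ≈ 0.39 → the study is underpowered (power < 0.80).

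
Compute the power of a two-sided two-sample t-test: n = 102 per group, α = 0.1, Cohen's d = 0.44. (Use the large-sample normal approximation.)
Power ≈ 0.93

Power calculation (two-sample t-test, normal approximation):
z_β = d · √(n/2) - z_{α/2}
z_β = 0.44 · √(102/2) - 1.645
z_β = 0.44 · 7.141 - 1.645
z_β = 1.497

Power = Φ(z_β) = Φ(1.497) ≈ 0.933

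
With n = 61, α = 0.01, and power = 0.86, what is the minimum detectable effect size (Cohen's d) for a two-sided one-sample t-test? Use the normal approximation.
d ≈ 0.47

Minimum detectable effect (one-sample t-test, normal approximation):
d = (z_{α/2} + z_β) / √n
d = (2.576 + 1.080) / √61
d = 3.656 / 7.810
d ≈ 0.47

By Cohen's convention (0.2 small / 0.5 medium / 0.8 large): small effect.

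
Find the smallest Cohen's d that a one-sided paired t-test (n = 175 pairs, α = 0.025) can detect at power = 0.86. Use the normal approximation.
d ≈ 0.23

Minimum detectable effect (paired t-test, normal approximation):
d = (z_α + z_β) / √n
d = (1.960 + 1.080) / √175
d = 3.040 / 13.229
d ≈ 0.23

By Cohen's convention (0.2 small / 0.5 medium / 0.8 large): small effect.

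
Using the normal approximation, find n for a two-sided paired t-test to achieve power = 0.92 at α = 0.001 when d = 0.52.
n = 82 pairs

Sample size formula (paired t-test, normal approximation):
n = ((z_{α/2} + z_β) / d)²

z_{α/2} = 3.291 (for α = 0.001, two-sided)
z_β = 1.405 (for power = 0.92)
d = 0.52

n = ((3.291 + 1.405) / 0.52)²
n = (9.031)²
n ≈ 81.56
Round up to the next whole number: n = 82 pairs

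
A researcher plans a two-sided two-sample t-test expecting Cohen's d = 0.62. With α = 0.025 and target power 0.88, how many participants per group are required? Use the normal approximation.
n = 61 per group

Sample size formula (two-sample t-test, normal approximation):
n = 2 · ((z_{α/2} + z_β) / d)²

z_{α/2} = 2.241 (for α = 0.025, two-sided)
z_β = 1.175 (for power = 0.88)
d = 0.62

n = 2 · ((2.241 + 1.175) / 0.62)²
n = 2 · (5.510)²
n ≈ 60.72
Round up to the next whole number: n = 61 per group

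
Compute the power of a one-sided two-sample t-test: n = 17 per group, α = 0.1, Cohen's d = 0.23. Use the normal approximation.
Power ≈ 0.27

Power calculation (two-sample t-test, normal approximation):
z_β = d · √(n/2) - z_α
z_β = 0.23 · √(17/2) - 1.282
z_β = 0.23 · 2.915 - 1.282
z_β = -0.611

Power = Φ(z_β) = Φ(-0.611) ≈ 0.271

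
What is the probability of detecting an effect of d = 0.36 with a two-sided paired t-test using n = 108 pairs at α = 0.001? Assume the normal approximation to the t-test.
Power ≈ 0.67

Power calculation (paired t-test, normal approximation):
z_β = d · √n - z_{α/2}
z_β = 0.36 · √108 - 3.291
z_β = 0.36 · 10.392 - 3.291
z_β = 0.451

Power = Φ(z_β) = Φ(0.451) ≈ 0.674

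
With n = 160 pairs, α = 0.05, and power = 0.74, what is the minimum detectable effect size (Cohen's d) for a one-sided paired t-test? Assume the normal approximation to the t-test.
d ≈ 0.18

Minimum detectable effect (paired t-test, normal approximation):
d = (z_α + z_β) / √n
d = (1.645 + 0.643) / √160
d = 2.288 / 12.649
d ≈ 0.18

By Cohen's convention (0.2 small / 0.5 medium / 0.8 large): very small effect.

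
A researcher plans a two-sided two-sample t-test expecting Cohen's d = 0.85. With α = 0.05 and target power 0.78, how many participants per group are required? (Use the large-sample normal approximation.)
n = 21 per group

Sample size formula (two-sample t-test, normal approximation):
n = 2 · ((z_{α/2} + z_β) / d)²

z_{α/2} = 1.960 (for α = 0.05, two-sided)
z_β = 0.772 (for power = 0.78)
d = 0.85

n = 2 · ((1.960 + 0.772) / 0.85)²
n = 2 · (3.214)²
n ≈ 20.66
Round up to the next whole number: n = 21 per group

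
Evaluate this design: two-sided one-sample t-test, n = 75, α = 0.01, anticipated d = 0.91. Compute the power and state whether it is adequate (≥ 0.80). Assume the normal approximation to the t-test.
Power ≈ 1.00; the study is adequately powered (power ≥ 0.80)

Power calculation (one-sample t-test, normal approximation):
z_β = d · √n - z_{α/2}
z_β = 0.91 · √75 - 2.576
z_β = 0.91 · 8.660 - 2.576
z_β = 5.305

Power = Φ(z_β) = Φ(5.305) ≈ 1.000

Effect size d = 0.91 is large by Cohen's convention (0.2/0.5/0.8).

Threshold: power ≥ 0.80 is conventionally adequate.
Power ≈ 1.00 → the study is adequately powered (power ≥ 0.80).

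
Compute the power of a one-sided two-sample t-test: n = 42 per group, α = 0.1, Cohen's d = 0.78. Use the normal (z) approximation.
Power ≈ 0.99

Power calculation (two-sample t-test, normal approximation):
z_β = d · √(n/2) - z_α
z_β = 0.78 · √(42/2) - 1.282
z_β = 0.78 · 4.583 - 1.282
z_β = 2.293

Power = Φ(z_β) = Φ(2.293) ≈ 0.989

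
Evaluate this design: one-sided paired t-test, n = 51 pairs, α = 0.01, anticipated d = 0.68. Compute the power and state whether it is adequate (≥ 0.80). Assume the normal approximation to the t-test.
Power ≈ 0.99; the study is adequately powered (power ≥ 0.80)

Power calculation (paired t-test, normal approximation):
z_β = d · √n - z_α
z_β = 0.68 · √51 - 2.326
z_β = 0.68 · 7.141 - 2.326
z_β = 2.530

Power = Φ(z_β) = Φ(2.530) ≈ 0.994

Effect size d = 0.68 is medium by Cohen's convention (0.2/0.5/0.8).

Threshold: power ≥ 0.80 is conventionally adequate.
Power ≈ 0.99 → the study is adequately powered (power ≥ 0.80).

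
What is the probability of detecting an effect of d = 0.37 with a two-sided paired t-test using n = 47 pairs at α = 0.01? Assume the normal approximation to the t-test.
Power ≈ 0.48

Power calculation (paired t-test, normal approximation):
z_β = d · √n - z_{α/2}
z_β = 0.37 · √47 - 2.576
z_β = 0.37 · 6.856 - 2.576
z_β = -0.039

Power = Φ(z_β) = Φ(-0.039) ≈ 0.484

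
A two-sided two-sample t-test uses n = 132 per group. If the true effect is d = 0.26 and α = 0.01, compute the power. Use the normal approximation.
Power ≈ 0.32

Power calculation (two-sample t-test, normal approximation):
z_β = d · √(n/2) - z_{α/2}
z_β = 0.26 · √(132/2) - 2.576
z_β = 0.26 · 8.124 - 2.576
z_β = -0.464

Power = Φ(z_β) = Φ(-0.464) ≈ 0.321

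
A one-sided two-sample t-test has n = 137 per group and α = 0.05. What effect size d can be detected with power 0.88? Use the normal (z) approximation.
d ≈ 0.34

Minimum detectable effect (two-sample t-test, normal approximation):
d = (z_α + z_β) / √(n/2)
d = (1.645 + 1.175) / √(137/2)
d = 2.820 / 8.276
d ≈ 0.34

By Cohen's convention (0.2 small / 0.5 medium / 0.8 large): small effect.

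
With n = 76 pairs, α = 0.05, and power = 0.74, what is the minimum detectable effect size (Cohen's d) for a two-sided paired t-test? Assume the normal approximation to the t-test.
d ≈ 0.30

Minimum detectable effect (paired t-test, normal approximation):
d = (z_{α/2} + z_β) / √n
d = (1.960 + 0.643) / √76
d = 2.603 / 8.718
d ≈ 0.30

By Cohen's convention (0.2 small / 0.5 medium / 0.8 large): small effect.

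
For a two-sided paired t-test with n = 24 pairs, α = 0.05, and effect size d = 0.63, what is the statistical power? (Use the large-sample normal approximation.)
Power ≈ 0.87

Power calculation (paired t-test, normal approximation):
z_β = d · √n - z_{α/2}
z_β = 0.63 · √24 - 1.960
z_β = 0.63 · 4.899 - 1.960
z_β = 1.126

Power = Φ(z_β) = Φ(1.126) ≈ 0.870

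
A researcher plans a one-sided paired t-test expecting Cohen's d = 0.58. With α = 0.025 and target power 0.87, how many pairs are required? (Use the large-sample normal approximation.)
n = 29 pairs

Sample size formula (paired t-test, normal approximation):
n = ((z_α + z_β) / d)²

z_α = 1.960 (for α = 0.025, one-sided)
z_β = 1.126 (for power = 0.87)
d = 0.58

n = ((1.960 + 1.126) / 0.58)²
n = (5.321)²
n ≈ 28.31
Round up to the next whole number: n = 29 pairs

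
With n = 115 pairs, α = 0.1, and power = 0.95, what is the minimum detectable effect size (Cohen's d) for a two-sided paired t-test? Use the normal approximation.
d ≈ 0.31

Minimum detectable effect (paired t-test, normal approximation):
d = (z_{α/2} + z_β) / √n
d = (1.645 + 1.645) / √115
d = 3.290 / 10.724
d ≈ 0.31

By Cohen's convention (0.2 small / 0.5 medium / 0.8 large): small effect.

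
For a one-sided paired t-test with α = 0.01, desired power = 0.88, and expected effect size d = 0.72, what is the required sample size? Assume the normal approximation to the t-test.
n = 24 pairs

Sample size formula (paired t-test, normal approximation):
n = ((z_α + z_β) / d)²

z_α = 2.326 (for α = 0.01, one-sided)
z_β = 1.175 (for power = 0.88)
d = 0.72

n = ((2.326 + 1.175) / 0.72)²
n = (4.863)²
n ≈ 23.65
Round up to the next whole number: n = 24 pairs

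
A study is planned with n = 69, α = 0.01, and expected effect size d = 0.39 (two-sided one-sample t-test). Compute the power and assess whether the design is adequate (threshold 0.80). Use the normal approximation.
Power ≈ 0.75; the study is underpowered (power < 0.80)

Power calculation (one-sample t-test, normal approximation):
z_β = d · √n - z_{α/2}
z_β = 0.39 · √69 - 2.576
z_β = 0.39 · 8.307 - 2.576
z_β = 0.664

Power = Φ(z_β) = Φ(0.664) ≈ 0.747

Effect size d = 0.39 is small by Cohen's convention (0.2/0.5/0.8).

Threshold: power ≥ 0.80 is conventionally adequate.
Power ≈ 0.75 → the study is underpowered (power < 0.80).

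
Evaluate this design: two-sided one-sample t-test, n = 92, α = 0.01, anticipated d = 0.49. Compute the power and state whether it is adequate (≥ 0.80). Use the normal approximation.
Power ≈ 0.98; the study is adequately powered (power ≥ 0.80)

Power calculation (one-sample t-test, normal approximation):
z_β = d · √n - z_{α/2}
z_β = 0.49 · √92 - 2.576
z_β = 0.49 · 9.592 - 2.576
z_β = 2.124

Power = Φ(z_β) = Φ(2.124) ≈ 0.983

Effect size d = 0.49 is small by Cohen's convention (0.2/0.5/0.8).

Threshold: power ≥ 0.80 is conventionally adequate.
Power ≈ 0.98 → the study is adequately powered (power ≥ 0.80).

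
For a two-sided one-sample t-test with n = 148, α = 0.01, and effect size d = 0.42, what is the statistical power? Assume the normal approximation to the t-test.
Power ≈ 0.99

Power calculation (one-sample t-test, normal approximation):
z_β = d · √n - z_{α/2}
z_β = 0.42 · √148 - 2.576
z_β = 0.42 · 12.166 - 2.576
z_β = 2.534

Power = Φ(z_β) = Φ(2.534) ≈ 0.994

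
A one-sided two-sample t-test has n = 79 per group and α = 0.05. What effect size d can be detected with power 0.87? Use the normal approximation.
d ≈ 0.44

Minimum detectable effect (two-sample t-test, normal approximation):
d = (z_α + z_β) / √(n/2)
d = (1.645 + 1.126) / √(79/2)
d = 2.771 / 6.285
d ≈ 0.44

By Cohen's convention (0.2 small / 0.5 medium / 0.8 large): small effect.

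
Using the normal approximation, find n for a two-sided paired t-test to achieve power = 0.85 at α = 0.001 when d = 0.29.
n = 223 pairs

Sample size formula (paired t-test, normal approximation):
n = ((z_{α/2} + z_β) / d)²

z_{α/2} = 3.291 (for α = 0.001, two-sided)
z_β = 1.036 (for power = 0.85)
d = 0.29

n = ((3.291 + 1.036) / 0.29)²
n = (14.921)²
n ≈ 222.64
Round up to the next whole number: n = 223 pairs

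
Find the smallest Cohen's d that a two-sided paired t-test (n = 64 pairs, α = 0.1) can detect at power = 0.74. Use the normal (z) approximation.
d ≈ 0.29

Minimum detectable effect (paired t-test, normal approximation):
d = (z_{α/2} + z_β) / √n
d = (1.645 + 0.643) / √64
d = 2.288 / 8.000
d ≈ 0.29

By Cohen's convention (0.2 small / 0.5 medium / 0.8 large): small effect.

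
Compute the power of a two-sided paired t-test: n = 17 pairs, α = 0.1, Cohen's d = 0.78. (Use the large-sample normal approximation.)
Power ≈ 0.94

Power calculation (paired t-test, normal approximation):
z_β = d · √n - z_{α/2}
z_β = 0.78 · √17 - 1.645
z_β = 0.78 · 4.123 - 1.645
z_β = 1.571

Power = Φ(z_β) = Φ(1.571) ≈ 0.942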